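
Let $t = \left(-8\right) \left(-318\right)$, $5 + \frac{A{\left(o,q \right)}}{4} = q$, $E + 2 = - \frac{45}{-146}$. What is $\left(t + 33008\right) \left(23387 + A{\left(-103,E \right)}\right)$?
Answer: $\frac{60626718944}{73} \approx 8.305 \cdot 10^{8}$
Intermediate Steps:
$E = - \frac{247}{146}$ ($E = -2 - \frac{45}{-146} = -2 - - \frac{45}{146} = -2 + \frac{45}{146} = - \frac{247}{146} \approx -1.6918$)
$A{\left(o,q \right)} = -20 + 4 q$
$t = 2544$
$\left(t + 33008\right) \left(23387 + A{\left(-103,E \right)}\right) = \left(2544 + 33008\right) \left(23387 + \left(-20 + 4 \left(- \frac{247}{146}\right)\right)\right) = 35552 \left(23387 - \frac{1954}{73}\right) = 35552 \cdot \frac{1705297}{73} = \frac{60626718944}{73}$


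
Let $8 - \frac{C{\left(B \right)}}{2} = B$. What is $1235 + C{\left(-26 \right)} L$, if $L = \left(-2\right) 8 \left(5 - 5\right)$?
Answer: $1235$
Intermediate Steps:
$C{\left(B \right)} = 16 - 2 B$
$L = 0$ ($L = \left(-16\right) 0 = 0$)
$1235 + C{\left(-26 \right)} L = 1235 + \left(16 - -52\right) 0 = 1235 + \left(16 + 52\right) 0 = 1235 + 68 \cdot 0 = 1235 + 0 = 1235$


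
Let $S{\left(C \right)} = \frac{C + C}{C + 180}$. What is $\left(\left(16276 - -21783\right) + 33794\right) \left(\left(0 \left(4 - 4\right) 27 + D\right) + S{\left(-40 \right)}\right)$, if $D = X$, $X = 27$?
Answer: $\frac{13292805}{7} \approx 1.899 \cdot 10^{6}$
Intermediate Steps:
$D = 27$
$S{\left(C \right)} = \frac{2 C}{180 + C}$
$\left(\left(16276 - -21783\right) + 33794\right) \left(\left(0 \left(4 - 4\right) 27 + D\right) + S{\left(-40 \right)}\right) = \left(\left(16276 - -21783\right) + 33794\right) \left(\left(0 \left(4 - 4\right) 27 + 27\right) + 2 \left(-40\right) \frac{1}{180 - 40}\right) = \left(\left(16276 + 21783\right) + 33794\right) \left(\left(0 \cdot 0 \cdot 27 + 27\right) + 2 \left(-40\right) \frac{1}{140}\right) = \left(38059 + 33794\right) \left(\left(0 \cdot 27 + 27\right) + 2 \left(-40\right) \frac{1}{140}\right) = 71853 \left(\left(0 + 27\right) - \frac{4}{7}\right) = 71853 \left(27 - \frac{4}{7}\right) = 71853 \cdot \frac{185}{7} = \frac{13292805}{7}$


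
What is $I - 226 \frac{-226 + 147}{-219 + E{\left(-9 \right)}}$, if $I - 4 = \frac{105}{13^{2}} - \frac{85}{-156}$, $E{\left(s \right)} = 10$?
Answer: $- \frac{34018219}{423852} \approx -80.26$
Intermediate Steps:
$I = \frac{10477}{2028}$ ($I = 4 + \left(\frac{105}{13^{2}} - \frac{85}{-156}\right) = 4 - \left(- \frac{85}{156} - \frac{105}{169}\right) = 4 + \left(105 \cdot \frac{1}{169} + \frac{85}{156}\right) = 4 + \left(\frac{105}{169} + \frac{85}{156}\right) = 4 + \frac{2365}{2028} = \frac{10477}{2028} \approx 5.1662$)
$I - 226 \frac{-226 + 147}{-219 + E{\left(-9 \right)}} = \frac{10477}{2028} - 226 \frac{-226 + 147}{-219 + 10} = \frac{10477}{2028} - 226 \left(- \frac{79}{-209}\right) = \frac{10477}{2028} - 226 \left(\left(-79\right) \left(- \frac{1}{209}\right)\right) = \frac{10477}{2028} - \frac{17854}{209} = - \frac{34018219}{423852}$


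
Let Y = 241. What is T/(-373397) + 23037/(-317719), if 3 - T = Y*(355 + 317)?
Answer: 42852327642/118635321443 ≈ 0.36121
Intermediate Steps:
T = -161949 (T = 3 - 241*(355 + 317) = 3 - 241*672 = 3 - 1*161952 = 3 - 161952 = -161949)
T/(-373397) + 23037/(-317719) = -161949/(-373397) + 23037/(-317719) = -161949*(-1/373397) + 23037*(-1/317719) = 161949/373397 - 23037/317719 = 42852327642/118635321443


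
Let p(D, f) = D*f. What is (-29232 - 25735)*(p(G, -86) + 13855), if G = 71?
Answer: -425939283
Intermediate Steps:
(-29232 - 25735)*(p(G, -86) + 13855) = (-29232 - 25735)*(71*(-86) + 13855) = -54967*(-6106 + 13855) = -54967*7749 = -425939283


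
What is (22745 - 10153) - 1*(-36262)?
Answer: 48854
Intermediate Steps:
(22745 - 10153) - 1*(-36262) = 12592 + 36262 = 48854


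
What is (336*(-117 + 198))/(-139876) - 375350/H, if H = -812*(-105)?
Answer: -1370572319/298145694 ≈ -4.5970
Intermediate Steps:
H = 85260
(336*(-117 + 198))/(-139876) - 375350/H = (336*(-117 + 198))/(-139876) - 375350/85260 = (336*81)*(-1/139876) - 375350*1/85260 = 27216*(-1/139876) - 37535/8526 = -6804/34969 - 37535/8526 = -1370572319/298145694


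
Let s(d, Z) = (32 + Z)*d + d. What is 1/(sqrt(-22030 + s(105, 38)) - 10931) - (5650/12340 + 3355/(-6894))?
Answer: 7295013776771/254155321903464 - 5*I*sqrt(583)/119501336 ≈ 0.028703 - 1.0103e-6*I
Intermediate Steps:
s(d, Z) = d + d*(32 + Z) (s(d, Z) = d*(32 + Z) + d = d + d*(32 + Z))
1/(sqrt(-22030 + s(105, 38)) - 10931) - (5650/12340 + 3355/(-6894)) = 1/(sqrt(-22030 + 105*(33 + 38)) - 10931) - (5650/12340 + 3355/(-6894)) = 1/(sqrt(-22030 + 105*71) - 10931) - (5650*(1/12340) + 3355*(-1/6894)) = 1/(sqrt(-22030 + 7455) - 10931) - (565/1234 - 3355/6894) = 1/(sqrt(-14575) - 10931) - 1*(-61240/2126799) = 1/(5*I*sqrt(583) - 10931) + 61240/2126799 = 1/(-10931 + 5*I*sqrt(583)) + 61240/2126799 = 61240/2126799 + 1/(-10931 + 5*I*sqrt(583))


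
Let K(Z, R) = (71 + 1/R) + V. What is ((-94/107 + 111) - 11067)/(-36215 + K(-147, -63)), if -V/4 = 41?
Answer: 73860318/244752335 ≈ 0.30178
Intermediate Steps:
V = -164 (V = -4*41 = -164)
K(Z, R) = -93 + 1/R (K(Z, R) = (71 + 1/R) - 164 = -93 + 1/R)
((-94/107 + 111) - 11067)/(-36215 + K(-147, -63)) = ((-94/107 + 111) - 11067)/(-36215 + (-93 + 1/(-63))) = ((-94*1/107 + 111) - 11067)/(-36215 + (-93 - 1/63)) = ((-94/107 + 111) - 11067)/(-36215 - 5860/63) = (11783/107 - 11067)/(-2287405/63) = -1172386/107*(-63/2287405) = 73860318/244752335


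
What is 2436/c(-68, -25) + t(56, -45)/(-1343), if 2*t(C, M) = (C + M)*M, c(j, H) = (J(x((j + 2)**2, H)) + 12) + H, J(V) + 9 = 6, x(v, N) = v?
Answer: -816897/5372 ≈ -152.07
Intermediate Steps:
J(V) = -3 (J(V) = -9 + 6 = -3)
c(j, H) = 9 + H (c(j, H) = (-3 + 12) + H = 9 + H)
t(C, M) = M*(C + M)/2 (t(C, M) = ((C + M)*M)/2 = (M*(C + M))/2 = M*(C + M)/2)
2436/c(-68, -25) + t(56, -45)/(-1343) = 2436/(9 - 25) + ((1/2)*(-45)*(56 - 45))/(-1343) = 2436/(-16) + ((1/2)*(-45)*11)*(-1/1343) = 2436*(-1/16) - 495/2*(-1/1343) = -609/4 + 495/2686 = -816897/5372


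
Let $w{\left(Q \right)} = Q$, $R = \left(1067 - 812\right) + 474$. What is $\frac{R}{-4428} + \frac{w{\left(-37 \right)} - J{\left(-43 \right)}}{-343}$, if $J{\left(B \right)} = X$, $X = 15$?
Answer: $- \frac{733}{56252} \approx -0.013031$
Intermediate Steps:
$R = 729$ ($R = 255 + 474 = 729$)
$J{\left(B \right)} = 15$
$\frac{R}{-4428} + \frac{w{\left(-37 \right)} - J{\left(-43 \right)}}{-343} = \frac{729}{-4428} + \frac{-37 - 15}{-343} = 729 \left(- \frac{1}{4428}\right) + \left(-37 - 15\right) \left(- \frac{1}{343}\right) = - \frac{27}{164} - - \frac{52}{343} = - \frac{27}{164} + \frac{52}{343} = - \frac{733}{56252}$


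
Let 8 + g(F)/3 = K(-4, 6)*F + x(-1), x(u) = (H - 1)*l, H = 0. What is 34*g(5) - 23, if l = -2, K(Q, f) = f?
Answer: 2425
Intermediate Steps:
x(u) = 2 (x(u) = (0 - 1)*(-2) = -1*(-2) = 2)
g(F) = -18 + 18*F (g(F) = -24 + 3*(6*F + 2) = -24 + 3*(2 + 6*F) = -24 + (6 + 18*F) = -18 + 18*F)
34*g(5) - 23 = 34*(-18 + 18*5) - 23 = 34*(-18 + 90) - 23 = 34*72 - 23 = 2448 - 23 = 2425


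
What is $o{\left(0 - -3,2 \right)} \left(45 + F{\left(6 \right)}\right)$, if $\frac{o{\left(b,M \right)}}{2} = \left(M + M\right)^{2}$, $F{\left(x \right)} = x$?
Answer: $1632$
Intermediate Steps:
$o{\left(b,M \right)} = 8 M^{2}$ ($o{\left(b,M \right)} = 2 \left(M + M\right)^{2} = 2 \left(2 M\right)^{2} = 2 \cdot 4 M^{2} = 8 M^{2}$)
$o{\left(0 - -3,2 \right)} \left(45 + F{\left(6 \right)}\right) = 8 \cdot 2^{2} \left(45 + 6\right) = 8 \cdot 4 \cdot 51 = 32 \cdot 51 = 1632$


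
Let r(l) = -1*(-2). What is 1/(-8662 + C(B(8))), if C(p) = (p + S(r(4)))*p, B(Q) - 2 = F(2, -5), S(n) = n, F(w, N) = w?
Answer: -1/8638 ≈ -0.00011577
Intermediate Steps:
r(l) = 2
B(Q) = 4 (B(Q) = 2 + 2 = 4)
C(p) = p*(2 + p) (C(p) = (p + 2)*p = (2 + p)*p = p*(2 + p))
1/(-8662 + C(B(8))) = 1/(-8662 + 4*(2 + 4)) = 1/(-8662 + 4*6) = 1/(-8662 + 24) = 1/(-8638) = -1/8638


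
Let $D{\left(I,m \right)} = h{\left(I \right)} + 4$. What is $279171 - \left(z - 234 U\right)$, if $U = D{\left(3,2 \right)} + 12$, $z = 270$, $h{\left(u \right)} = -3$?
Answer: $281943$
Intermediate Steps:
$D{\left(I,m \right)} = 1$ ($D{\left(I,m \right)} = -3 + 4 = 1$)
$U = 13$ ($U = 1 + 12 = 13$)
$279171 - \left(z - 234 U\right) = 279171 - \left(270 - 3042\right) = 279171 - -2772 = 279171 + 2772 = 281943$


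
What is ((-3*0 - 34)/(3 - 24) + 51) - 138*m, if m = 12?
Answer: -33671/21 ≈ -1603.4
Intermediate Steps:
((-3*0 - 34)/(3 - 24) + 51) - 138*m = ((-3*0 - 34)/(3 - 24) + 51) - 138*12 = ((0 - 34)/(-21) + 51) - 1656 = (-34*(-1/21) + 51) - 1656 = (34/21 + 51) - 1656 = 1105/21 - 1656 = -33671/21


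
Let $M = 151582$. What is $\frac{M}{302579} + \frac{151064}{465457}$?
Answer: $\frac{116263697030}{140837513603} \approx 0.82552$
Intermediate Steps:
$\frac{M}{302579} + \frac{151064}{465457} = \frac{151582}{302579} + \frac{151064}{465457} = \frac{116263697030}{140837513603}$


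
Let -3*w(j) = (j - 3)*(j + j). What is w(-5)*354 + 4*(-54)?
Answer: -9656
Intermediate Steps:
w(j) = -2*j*(-3 + j)/3 (w(j) = -(j - 3)*(j + j)/3 = -(-3 + j)*2*j/3 = -2*j*(-3 + j)/3)
w(-5)*354 + 4*(-54) = ((⅔)*(-5)*(3 - 1*(-5)))*354 + 4*(-54) = ((⅔)*(-5)*(3 + 5))*354 - 216 = ((⅔)*(-5)*8)*354 - 216 = -80/3*354 - 216 = -9440 - 216 = -9656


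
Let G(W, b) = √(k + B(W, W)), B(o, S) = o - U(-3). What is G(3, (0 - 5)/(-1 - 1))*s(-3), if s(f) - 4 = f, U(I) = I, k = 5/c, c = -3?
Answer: √39/3 ≈ 2.0817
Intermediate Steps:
k = -5/3 (k = 5/(-3) = 5*(-⅓) = -5/3 ≈ -1.6667)
B(o, S) = 3 + o (B(o, S) = o - 1*(-3) = o + 3 = 3 + o)
G(W, b) = √(4/3 + W) (G(W, b) = √(-5/3 + (3 + W)) = √(4/3 + W))
s(f) = 4 + f
G(3, (0 - 5)/(-1 - 1))*s(-3) = (√(12 + 9*3)/3)*(4 - 3) = (√(12 + 27)/3)*1 = (√39/3)*1 = √39/3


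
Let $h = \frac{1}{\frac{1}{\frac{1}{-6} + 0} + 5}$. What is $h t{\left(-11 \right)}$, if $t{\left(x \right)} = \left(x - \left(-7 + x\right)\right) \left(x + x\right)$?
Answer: $154$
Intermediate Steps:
$t{\left(x \right)} = 14 x$ ($t{\left(x \right)} = 7 \cdot 2 x = 14 x$)
$h = -1$ ($h = \frac{1}{\frac{1}{- \frac{1}{6} + 0} + 5} = \frac{1}{\frac{1}{- \frac{1}{6}} + 5} = \frac{1}{-6 + 5} = \frac{1}{-1} = -1$)
$h t{\left(-11 \right)} = - 14 \left(-11\right) = \left(-1\right) \left(-154\right) = 154$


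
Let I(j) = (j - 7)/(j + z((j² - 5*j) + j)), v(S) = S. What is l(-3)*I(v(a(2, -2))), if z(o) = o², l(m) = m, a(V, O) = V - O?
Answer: 9/4 ≈ 2.2500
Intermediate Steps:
I(j) = (-7 + j)/(j + (j² - 4*j)²) (I(j) = (j - 7)/(j + ((j² - 5*j) + j)²) = (-7 + j)/(j + (j² - 4*j)²))
l(-3)*I(v(a(2, -2))) = -3*(-7 + (2 - 1*(-2)))/((2 - 1*(-2))*(1 + (2 - 1*(-2))*(-4 + (2 - 1*(-2)))²)) = -3*(-7 + (2 + 2))/((2 + 2)*(1 + (2 + 2)*(-4 + (2 + 2))²)) = -3*(-7 + 4)/(4*(1 + 4*(-4 + 4)²)) = -3*(-3)/(4*(1 + 4*0²)) = -3*(-3)/(4*(1 + 4*0)) = -3*(-3)/(4*(1 + 0)) = -3*(-3)/(4*1) = -3*(-3)/4 = -3*(-¾) = 9/4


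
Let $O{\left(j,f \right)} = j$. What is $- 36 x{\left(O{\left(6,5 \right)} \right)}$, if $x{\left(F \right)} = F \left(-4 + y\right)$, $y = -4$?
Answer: $1728$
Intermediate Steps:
$x{\left(F \right)} = - 8 F$ ($x{\left(F \right)} = F \left(-4 - 4\right) = F \left(-8\right) = - 8 F$)
$- 36 x{\left(O{\left(6,5 \right)} \right)} = - 36 \left(\left(-8\right) 6\right) = \left(-36\right) \left(-48\right) = 1728$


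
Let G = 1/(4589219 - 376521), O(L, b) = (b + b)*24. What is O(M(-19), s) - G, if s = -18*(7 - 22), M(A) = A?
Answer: 54596566079/4212698 ≈ 12960.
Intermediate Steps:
s = 270 (s = -18*(-15) = 270)
O(L, b) = 48*b (O(L, b) = (2*b)*24 = 48*b)
G = 1/4212698 ≈ 2.3738e-7
O(M(-19), s) - G = 48*270 - 1*1/4212698 = 12960 - 1/4212698 = 54596566079/4212698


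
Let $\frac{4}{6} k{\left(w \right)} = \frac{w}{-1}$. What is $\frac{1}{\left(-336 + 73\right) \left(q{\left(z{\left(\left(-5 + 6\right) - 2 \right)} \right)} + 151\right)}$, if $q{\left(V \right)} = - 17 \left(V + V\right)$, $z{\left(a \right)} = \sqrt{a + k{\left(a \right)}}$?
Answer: $- \frac{151}{5844649} - \frac{17 \sqrt{2}}{5844649} \approx -2.9949 \cdot 10^{-5}$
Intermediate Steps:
$k{\left(w \right)} = - \frac{3 w}{2}$ ($k{\left(w \right)} = \frac{3 \frac{w}{-1}}{2} = \frac{3 w \left(-1\right)}{2} = \frac{3 \left(- w\right)}{2} = - \frac{3 w}{2}$)
$z{\left(a \right)} = \frac{\sqrt{2} \sqrt{- a}}{2}$ ($z{\left(a \right)} = \sqrt{a - \frac{3 a}{2}} = \sqrt{- \frac{a}{2}} = \frac{\sqrt{2} \sqrt{- a}}{2}$)
$q{\left(V \right)} = - 34 V$ ($q{\left(V \right)} = - 17 \cdot 2 V = - 34 V$)
$\frac{1}{\left(-336 + 73\right) \left(q{\left(z{\left(\left(-5 + 6\right) - 2 \right)} \right)} + 151\right)} = \frac{1}{\left(-336 + 73\right) \left(- 34 \frac{\sqrt{2} \sqrt{- (\left(-5 + 6\right) - 2)}}{2} + 151\right)} = \frac{1}{\left(-263\right) \left(- 34 \frac{\sqrt{2} \sqrt{- (1 - 2)}}{2} + 151\right)} = \frac{1}{\left(-263\right) \left(- 34 \frac{\sqrt{2} \sqrt{\left(-1\right) \left(-1\right)}}{2} + 151\right)} = \frac{1}{\left(-263\right) \left(- 34 \frac{\sqrt{2} \sqrt{1}}{2} + 151\right)} = \frac{1}{\left(-263\right) \left(- 34 \cdot \frac{1}{2} \sqrt{2} \cdot 1 + 151\right)} = \frac{1}{\left(-263\right) \left(- 34 \frac{\sqrt{2}}{2} + 151\right)} = \frac{1}{\left(-263\right) \left(- 17 \sqrt{2} + 151\right)} = \frac{1}{\left(-263\right) \left(151 - 17 \sqrt{2}\right)} = \frac{1}{-39713 + 4471 \sqrt{2}}$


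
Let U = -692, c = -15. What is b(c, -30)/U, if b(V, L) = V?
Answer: 15/692 ≈ 0.021676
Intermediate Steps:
b(c, -30)/U = -15/(-692) = -15*(-1/692) = 15/692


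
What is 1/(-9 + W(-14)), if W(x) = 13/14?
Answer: -14/113 ≈ -0.12389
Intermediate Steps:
W(x) = 13/14 (W(x) = 13*(1/14) = 13/14)
1/(-9 + W(-14)) = 1/(-9 + 13/14) = 1/(-113/14) = -14/113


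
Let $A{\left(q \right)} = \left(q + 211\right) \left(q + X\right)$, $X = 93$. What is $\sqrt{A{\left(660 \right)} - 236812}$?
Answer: $\sqrt{419051} \approx 647.34$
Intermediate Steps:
$A{\left(q \right)} = \left(93 + q\right) \left(211 + q\right)$ ($A{\left(q \right)} = \left(q + 211\right) \left(q + 93\right) = \left(211 + q\right) \left(93 + q\right) = \left(93 + q\right) \left(211 + q\right)$)
$\sqrt{A{\left(660 \right)} - 236812} = \sqrt{\left(19623 + 660^{2} + 304 \cdot 660\right) - 236812} = \sqrt{\left(19623 + 435600 + 200640\right) - 236812} = \sqrt{655863 - 236812} = \sqrt{419051}$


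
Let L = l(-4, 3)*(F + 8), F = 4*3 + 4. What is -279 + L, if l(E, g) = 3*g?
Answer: -63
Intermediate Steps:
F = 16 (F = 12 + 4 = 16)
L = 216 (L = (3*3)*(16 + 8) = 9*24 = 216)
-279 + L = -279 + 216 = -63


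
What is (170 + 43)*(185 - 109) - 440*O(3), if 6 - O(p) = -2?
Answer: 12668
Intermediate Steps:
O(p) = 8 (O(p) = 6 - 1*(-2) = 6 + 2 = 8)
(170 + 43)*(185 - 109) - 440*O(3) = (170 + 43)*(185 - 109) - 440*8 = 213*76 - 3520 = 16188 - 3520 = 12668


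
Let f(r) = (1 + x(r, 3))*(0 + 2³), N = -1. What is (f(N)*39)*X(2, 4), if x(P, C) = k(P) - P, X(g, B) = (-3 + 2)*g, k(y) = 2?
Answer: -2496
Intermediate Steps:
X(g, B) = -g
x(P, C) = 2 - P
f(r) = 24 - 8*r (f(r) = (1 + (2 - r))*(0 + 2³) = (3 - r)*(0 + 8) = (3 - r)*8 = 24 - 8*r)
(f(N)*39)*X(2, 4) = ((24 - 8*(-1))*39)*(-1*2) = ((24 + 8)*39)*(-2) = (32*39)*(-2) = 1248*(-2) = -2496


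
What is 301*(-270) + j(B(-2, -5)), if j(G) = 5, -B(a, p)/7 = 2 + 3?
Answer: -81265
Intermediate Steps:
B(a, p) = -35 (B(a, p) = -7*(2 + 3) = -7*5 = -35)
301*(-270) + j(B(-2, -5)) = 301*(-270) + 5 = -81270 + 5 = -81265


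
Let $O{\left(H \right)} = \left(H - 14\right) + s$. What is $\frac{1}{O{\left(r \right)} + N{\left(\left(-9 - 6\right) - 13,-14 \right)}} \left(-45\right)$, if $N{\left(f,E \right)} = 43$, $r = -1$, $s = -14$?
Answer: $- \frac{45}{14} \approx -3.2143$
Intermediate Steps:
$O{\left(H \right)} = -28 + H$ ($O{\left(H \right)} = \left(H - 14\right) - 14 = \left(-14 + H\right) - 14 = -28 + H$)
$\frac{1}{O{\left(r \right)} + N{\left(\left(-9 - 6\right) - 13,-14 \right)}} \left(-45\right) = \frac{1}{\left(-28 - 1\right) + 43} \left(-45\right) = \frac{1}{-29 + 43} \left(-45\right) = \frac{1}{14} \left(-45\right) = - \frac{45}{14}$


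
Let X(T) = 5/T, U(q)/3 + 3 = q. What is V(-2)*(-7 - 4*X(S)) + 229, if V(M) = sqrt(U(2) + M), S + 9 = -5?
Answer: 229 - 39*I*sqrt(5)/7 ≈ 229.0 - 12.458*I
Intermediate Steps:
S = -14 (S = -9 - 5 = -14)
U(q) = -9 + 3*q
V(M) = sqrt(-3 + M) (V(M) = sqrt((-9 + 3*2) + M) = sqrt((-9 + 6) + M) = sqrt(-3 + M))
V(-2)*(-7 - 4*X(S)) + 229 = sqrt(-3 - 2)*(-7 - 20/(-14)) + 229 = sqrt(-5)*(-7 - 20*(-1)/14) + 229 = (I*sqrt(5))*(-7 - 4*(-5/14)) + 229 = (I*sqrt(5))*(-7 + 10/7) + 229 = (I*sqrt(5))*(-39/7) + 229 = -39*I*sqrt(5)/7 + 229 = 229 - 39*I*sqrt(5)/7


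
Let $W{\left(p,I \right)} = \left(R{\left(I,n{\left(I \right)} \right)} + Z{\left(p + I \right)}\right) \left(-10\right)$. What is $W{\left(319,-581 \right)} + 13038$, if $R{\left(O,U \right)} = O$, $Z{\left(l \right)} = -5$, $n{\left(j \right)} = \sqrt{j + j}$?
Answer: $18898$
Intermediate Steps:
$n{\left(j \right)} = \sqrt{2} \sqrt{j}$ ($n{\left(j \right)} = \sqrt{2 j} = \sqrt{2} \sqrt{j}$)
$W{\left(p,I \right)} = 50 - 10 I$ ($W{\left(p,I \right)} = \left(I - 5\right) \left(-10\right) = \left(-5 + I\right) \left(-10\right) = 50 - 10 I$)
$W{\left(319,-581 \right)} + 13038 = \left(50 - -5810\right) + 13038 = \left(50 + 5810\right) + 13038 = 5860 + 13038 = 18898$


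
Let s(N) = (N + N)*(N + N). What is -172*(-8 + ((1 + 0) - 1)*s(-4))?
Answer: 1376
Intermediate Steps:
s(N) = 4*N² (s(N) = (2*N)*(2*N) = 4*N²)
-172*(-8 + ((1 + 0) - 1)*s(-4)) = -172*(-8 + ((1 + 0) - 1)*(4*(-4)²)) = -172*(-8 + (1 - 1)*(4*16)) = -172*(-8 + 0*64) = -172*(-8 + 0) = -172*(-8) = 1376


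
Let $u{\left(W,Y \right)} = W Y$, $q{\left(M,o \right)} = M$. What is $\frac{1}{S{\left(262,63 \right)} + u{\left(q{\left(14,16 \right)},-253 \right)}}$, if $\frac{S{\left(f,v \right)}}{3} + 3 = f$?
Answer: $- \frac{1}{2765} \approx -0.00036166$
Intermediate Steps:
$S{\left(f,v \right)} = -9 + 3 f$
$\frac{1}{S{\left(262,63 \right)} + u{\left(q{\left(14,16 \right)},-253 \right)}} = \frac{1}{\left(-9 + 3 \cdot 262\right) + 14 \left(-253\right)} = \frac{1}{\left(-9 + 786\right) - 3542} = \frac{1}{777 - 3542} = \frac{1}{-2765} = - \frac{1}{2765}$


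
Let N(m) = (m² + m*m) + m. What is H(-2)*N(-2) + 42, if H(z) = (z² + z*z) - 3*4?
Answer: 18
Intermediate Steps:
N(m) = m + 2*m² (N(m) = (m² + m²) + m = 2*m² + m = m + 2*m²)
H(z) = -12 + 2*z² (H(z) = (z² + z²) - 12 = 2*z² - 12 = -12 + 2*z²)
H(-2)*N(-2) + 42 = (-12 + 2*(-2)²)*(-2*(1 + 2*(-2))) + 42 = (-12 + 2*4)*(-2*(1 - 4)) + 42 = (-12 + 8)*(-2*(-3)) + 42 = -4*6 + 42 = -24 + 42 = 18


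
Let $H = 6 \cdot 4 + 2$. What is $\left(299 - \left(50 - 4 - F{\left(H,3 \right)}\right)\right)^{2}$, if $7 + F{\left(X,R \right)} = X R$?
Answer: $104976$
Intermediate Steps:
$H = 26$ ($H = 24 + 2 = 26$)
$F{\left(X,R \right)} = -7 + R X$ ($F{\left(X,R \right)} = -7 + X R = -7 + R X$)
$\left(299 - \left(50 - 4 - F{\left(H,3 \right)}\right)\right)^{2} = \left(299 + \left(\left(\left(-2\right)^{2} - 50\right) + \left(-7 + 3 \cdot 26\right)\right)\right)^{2} = \left(299 + \left(\left(4 - 50\right) + \left(-7 + 78\right)\right)\right)^{2} = \left(299 + \left(-46 + 71\right)\right)^{2} = \left(299 + 25\right)^{2} = 324^{2} = 104976$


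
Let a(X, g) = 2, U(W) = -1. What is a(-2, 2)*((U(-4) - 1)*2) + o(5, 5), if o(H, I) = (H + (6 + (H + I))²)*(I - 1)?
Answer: 1036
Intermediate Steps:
o(H, I) = (-1 + I)*(H + (6 + H + I)²) (o(H, I) = (H + (6 + H + I)²)*(-1 + I) = (-1 + I)*(H + (6 + H + I)²))
a(-2, 2)*((U(-4) - 1)*2) + o(5, 5) = 2*((-1 - 1)*2) + (-1*5 - (6 + 5 + 5)² + 5*5 + 5*(6 + 5 + 5)²) = 2*(-2*2) + (-5 - 1*16² + 25 + 5*16²) = 2*(-4) + (-5 - 1*256 + 25 + 5*256) = -8 + (-5 - 256 + 25 + 1280) = -8 + 1044 = 1036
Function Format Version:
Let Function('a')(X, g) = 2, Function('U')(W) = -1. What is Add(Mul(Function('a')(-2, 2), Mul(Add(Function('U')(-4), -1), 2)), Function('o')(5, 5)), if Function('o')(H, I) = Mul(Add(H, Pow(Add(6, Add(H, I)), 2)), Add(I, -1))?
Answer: 1036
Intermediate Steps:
Function('o')(H, I) = Mul(Add(-1, I), Add(H, Pow(Add(6, H, I), 2))) (Function('o')(H, I) = Mul(Add(H, Pow(Add(6, H, I), 2)), Add(-1, I)) = Mul(Add(-1, I), Add(H, Pow(Add(6, H, I), 2))))
Add(Mul(Function('a')(-2, 2), Mul(Add(Function('U')(-4), -1), 2)), Function('o')(5, 5)) = Add(Mul(2, Mul(Add(-1, -1), 2)), Add(Mul(-1, 5), Mul(-1, Pow(Add(6, 5, 5), 2)), Mul(5, 5), Mul(5, Pow(Add(6, 5, 5), 2)))) = Add(Mul(2, Mul(-2, 2)), Add(-5, Mul(-1, Pow(16, 2)), 25, Mul(5, Pow(16, 2)))) = Add(Mul(2, -4), Add(-5, Mul(-1, 256), 25, Mul(5, 256))) = Add(-8, Add(-5, -256, 25, 1280)) = Add(-8, 1044) = 1036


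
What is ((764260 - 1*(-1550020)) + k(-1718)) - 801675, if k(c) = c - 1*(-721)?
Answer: 1511608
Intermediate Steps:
k(c) = 721 + c (k(c) = c + 721 = 721 + c)
((764260 - 1*(-1550020)) + k(-1718)) - 801675 = ((764260 - 1*(-1550020)) + (721 - 1718)) - 801675 = ((764260 + 1550020) - 997) - 801675 = (2314280 - 997) - 801675 = 2313283 - 801675 = 1511608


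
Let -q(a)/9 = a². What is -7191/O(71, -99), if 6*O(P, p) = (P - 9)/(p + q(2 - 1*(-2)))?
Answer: 5242239/31 ≈ 1.6910e+5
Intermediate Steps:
q(a) = -9*a²
O(P, p) = (-9 + P)/(6*(-144 + p)) (O(P, p) = ((P - 9)/(p - 9*(2 - 1*(-2))²))/6 = ((-9 + P)/(p - 9*(2 + 2)²))/6 = ((-9 + P)/(p - 9*4²))/6 = ((-9 + P)/(p - 9*16))/6 = ((-9 + P)/(p - 144))/6 = ((-9 + P)/(-144 + p))/6 = (-9 + P)/(6*(-144 + p)))
-7191/O(71, -99) = -7191*6*(-144 - 99)/(-9 + 71) = -7191/((⅙)*62/(-243)) = -7191/((⅙)*(-1/243)*62) = -7191/(-31/729) = -7191*(-729/31) = 5242239/31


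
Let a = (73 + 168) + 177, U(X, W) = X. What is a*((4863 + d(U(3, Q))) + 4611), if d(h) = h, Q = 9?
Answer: 3961386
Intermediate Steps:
a = 418 (a = 241 + 177 = 418)
a*((4863 + d(U(3, Q))) + 4611) = 418*((4863 + 3) + 4611) = 418*(4866 + 4611) = 418*9477 = 3961386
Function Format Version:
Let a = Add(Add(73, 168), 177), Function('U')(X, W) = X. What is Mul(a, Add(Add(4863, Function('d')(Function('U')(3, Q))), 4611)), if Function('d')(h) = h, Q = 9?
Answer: 3961386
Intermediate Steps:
a = 418 (a = Add(241, 177) = 418)
Mul(a, Add(Add(4863, Function('d')(Function('U')(3, Q))), 4611)) = Mul(418, Add(Add(4863, 3), 4611)) = Mul(418, Add(4866, 4611)) = Mul(418, 9477) = 3961386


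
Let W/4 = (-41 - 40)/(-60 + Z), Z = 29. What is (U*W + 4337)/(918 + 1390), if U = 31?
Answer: 4661/2308 ≈ 2.0195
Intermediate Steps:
W = 324/31 (W = 4*((-41 - 40)/(-60 + 29)) = 4*(-81/(-31)) = 4*(-81*(-1/31)) = 4*(81/31) = 324/31 ≈ 10.452)
(U*W + 4337)/(918 + 1390) = (31*(324/31) + 4337)/(918 + 1390) = (324 + 4337)/2308 = 4661*(1/2308) = 4661/2308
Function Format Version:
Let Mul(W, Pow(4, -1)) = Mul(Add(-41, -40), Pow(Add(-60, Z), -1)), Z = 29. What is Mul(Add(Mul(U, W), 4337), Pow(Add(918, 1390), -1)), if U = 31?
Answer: Rational(4661, 2308) ≈ 2.0195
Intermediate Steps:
W = Rational(324, 31) (W = Mul(4, Mul(Add(-41, -40), Pow(Add(-60, 29), -1))) = Mul(4, Mul(-81, Pow(-31, -1))) = Mul(4, Mul(-81, Rational(-1, 31))) = Mul(4, Rational(81, 31)) = Rational(324, 31) ≈ 10.452)
Mul(Add(Mul(U, W), 4337), Pow(Add(918, 1390), -1)) = Mul(Add(Mul(31, Rational(324, 31)), 4337), Pow(Add(918, 1390), -1)) = Mul(Add(324, 4337), Pow(2308, -1)) = Mul(4661, Rational(1, 2308)) = Rational(4661, 2308)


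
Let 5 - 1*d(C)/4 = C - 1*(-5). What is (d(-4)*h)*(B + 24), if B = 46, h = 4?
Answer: 4480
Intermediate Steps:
d(C) = -4*C (d(C) = 20 - 4*(C - 1*(-5)) = 20 - 4*(C + 5) = 20 - 4*(5 + C) = 20 + (-20 - 4*C) = -4*C)
(d(-4)*h)*(B + 24) = (-4*(-4)*4)*(46 + 24) = (16*4)*70 = 64*70 = 4480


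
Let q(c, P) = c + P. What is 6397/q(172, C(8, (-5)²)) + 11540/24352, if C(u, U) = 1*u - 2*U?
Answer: 19659993/395720 ≈ 49.682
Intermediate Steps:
C(u, U) = u - 2*U
q(c, P) = P + c
6397/q(172, C(8, (-5)²)) + 11540/24352 = 6397/((8 - 2*(-5)²) + 172) + 11540/24352 = 6397/((8 - 2*25) + 172) + 11540*(1/24352) = 6397/((8 - 50) + 172) + 2885/6088 = 6397/(-42 + 172) + 2885/6088 = 6397/130 + 2885/6088 = 19659993/395720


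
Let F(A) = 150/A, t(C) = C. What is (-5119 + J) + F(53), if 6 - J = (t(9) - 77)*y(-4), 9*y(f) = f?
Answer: -2451967/477 ≈ -5140.4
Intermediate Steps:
y(f) = f/9
J = -218/9 (J = 6 - (9 - 77)*(1/9)*(-4) = 6 - (-68)*(-4)/9 = 6 - 1*272/9 = 6 - 272/9 = -218/9 ≈ -24.222)
(-5119 + J) + F(53) = (-5119 - 218/9) + 150/53 = -46289/9 + 150*(1/53) = -46289/9 + 150/53 = -2451967/477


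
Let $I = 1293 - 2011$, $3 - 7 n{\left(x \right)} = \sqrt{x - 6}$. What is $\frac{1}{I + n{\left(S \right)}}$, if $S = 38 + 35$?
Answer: $- \frac{35161}{25230462} + \frac{7 \sqrt{67}}{25230462} \approx -0.0013913$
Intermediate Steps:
$S = 73$
$n{\left(x \right)} = \frac{3}{7} - \frac{\sqrt{-6 + x}}{7}$ ($n{\left(x \right)} = \frac{3}{7} - \frac{\sqrt{x - 6}}{7} = \frac{3}{7} - \frac{\sqrt{-6 + x}}{7}$)
$I = -718$
$\frac{1}{I + n{\left(S \right)}} = \frac{1}{-718 + \left(\frac{3}{7} - \frac{\sqrt{-6 + 73}}{7}\right)} = \frac{1}{-718 + \left(\frac{3}{7} - \frac{\sqrt{67}}{7}\right)} = \frac{1}{- \frac{5023}{7} - \frac{\sqrt{67}}{7}}$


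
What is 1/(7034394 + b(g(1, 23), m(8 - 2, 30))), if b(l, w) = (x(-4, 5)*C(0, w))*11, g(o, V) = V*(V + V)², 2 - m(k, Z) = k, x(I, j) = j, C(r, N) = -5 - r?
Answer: 1/7034119 ≈ 1.4216e-7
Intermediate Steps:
m(k, Z) = 2 - k
g(o, V) = 4*V³ (g(o, V) = V*(2*V)² = V*(4*V²) = 4*V³)
b(l, w) = -275 (b(l, w) = (5*(-5 - 1*0))*11 = (5*(-5 + 0))*11 = (5*(-5))*11 = -25*11 = -275)
1/(7034394 + b(g(1, 23), m(8 - 2, 30))) = 1/(7034394 - 275) = 1/7034119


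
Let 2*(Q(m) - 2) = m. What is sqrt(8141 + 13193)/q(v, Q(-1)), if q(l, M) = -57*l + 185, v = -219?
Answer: sqrt(21334)/12668 ≈ 0.011530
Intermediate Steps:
Q(m) = 2 + m/2
q(l, M) = 185 - 57*l
sqrt(8141 + 13193)/q(v, Q(-1)) = sqrt(8141 + 13193)/(185 - 57*(-219)) = sqrt(21334)/(185 + 12483) = sqrt(21334)/12668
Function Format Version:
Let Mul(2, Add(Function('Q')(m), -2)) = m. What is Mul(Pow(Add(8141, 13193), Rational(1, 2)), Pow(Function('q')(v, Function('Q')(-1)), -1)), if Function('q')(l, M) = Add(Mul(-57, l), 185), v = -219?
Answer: Mul(Rational(1, 12668), Pow(21334, Rational(1, 2))) ≈ 0.011530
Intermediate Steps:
Function('Q')(m) = Add(2, Mul(Rational(1, 2), m))
Function('q')(l, M) = Add(185, Mul(-57, l))
Mul(Pow(Add(8141, 13193), Rational(1, 2)), Pow(Function('q')(v, Function('Q')(-1)), -1)) = Mul(Pow(Add(8141, 13193), Rational(1, 2)), Pow(Add(185, Mul(-57, -219)), -1)) = Mul(Pow(21334, Rational(1, 2)), Pow(Add(185, 12483), -1)) = Mul(Pow(21334, Rational(1, 2)), Pow(12668, -1)) = Mul(Pow(21334, Rational(1, 2)), Rational(1, 12668)) = Mul(Rational(1, 12668), Pow(21334, Rational(1, 2)))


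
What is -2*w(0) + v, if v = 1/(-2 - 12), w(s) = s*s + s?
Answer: -1/14 ≈ -0.071429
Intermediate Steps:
w(s) = s + s² (w(s) = s² + s = s + s²)
v = -1/14 (v = 1/(-14) = -1/14 ≈ -0.071429)
-2*w(0) + v = -0*(1 + 0) - 1/14 = -0 - 1/14 = -2*0 - 1/14 = 0 - 1/14 = -1/14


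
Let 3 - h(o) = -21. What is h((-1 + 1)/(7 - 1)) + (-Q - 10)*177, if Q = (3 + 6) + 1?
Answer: -3516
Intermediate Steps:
Q = 10 (Q = 9 + 1 = 10)
h(o) = 24 (h(o) = 3 - 1*(-21) = 3 + 21 = 24)
h((-1 + 1)/(7 - 1)) + (-Q - 10)*177 = 24 + (-1*10 - 10)*177 = 24 + (-10 - 10)*177 = 24 - 20*177 = 24 - 3540 = -3516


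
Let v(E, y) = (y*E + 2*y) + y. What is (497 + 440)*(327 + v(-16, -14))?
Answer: 476933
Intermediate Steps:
v(E, y) = 3*y + E*y (v(E, y) = (E*y + 2*y) + y = (2*y + E*y) + y = 3*y + E*y)
(497 + 440)*(327 + v(-16, -14)) = (497 + 440)*(327 - 14*(3 - 16)) = 937*(327 - 14*(-13)) = 937*(327 + 182) = 937*509 = 476933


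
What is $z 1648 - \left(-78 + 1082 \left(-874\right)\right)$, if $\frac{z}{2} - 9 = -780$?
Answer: $-1595470$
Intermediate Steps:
$z = -1542$ ($z = 18 + 2 \left(-780\right) = 18 - 1560 = -1542$)
$z 1648 - \left(-78 + 1082 \left(-874\right)\right) = \left(-1542\right) 1648 - \left(-78 + 1082 \left(-874\right)\right) = -2541216 - \left(-78 - 945668\right) = -2541216 - -945746 = -2541216 + 945746 = -1595470$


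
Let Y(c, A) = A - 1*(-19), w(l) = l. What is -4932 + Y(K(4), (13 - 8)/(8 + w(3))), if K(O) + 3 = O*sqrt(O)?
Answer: -54038/11 ≈ -4912.5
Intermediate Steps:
K(O) = -3 + O**(3/2) (K(O) = -3 + O*sqrt(O) = -3 + O**(3/2))
Y(c, A) = 19 + A (Y(c, A) = A + 19 = 19 + A)
-4932 + Y(K(4), (13 - 8)/(8 + w(3))) = -4932 + (19 + (13 - 8)/(8 + 3)) = -4932 + (19 + 5/11) = -4932 + 214/11 = -54038/11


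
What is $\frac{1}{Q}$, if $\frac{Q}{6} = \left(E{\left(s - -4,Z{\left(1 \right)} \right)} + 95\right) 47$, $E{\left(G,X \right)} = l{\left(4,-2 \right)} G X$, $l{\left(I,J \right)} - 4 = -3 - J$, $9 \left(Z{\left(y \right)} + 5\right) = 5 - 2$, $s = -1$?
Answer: $\frac{1}{14946} \approx 6.6907 \cdot 10^{-5}$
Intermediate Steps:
$Z{\left(y \right)} = - \frac{14}{3}$ ($Z{\left(y \right)} = -5 + \frac{5 - 2}{9} = -5 + \frac{1}{9} \cdot 3 = -5 + \frac{1}{3} = - \frac{14}{3}$)
$l{\left(I,J \right)} = 1 - J$ ($l{\left(I,J \right)} = 4 - \left(3 + J\right) = 1 - J$)
$E{\left(G,X \right)} = 3 G X$ ($E{\left(G,X \right)} = \left(1 - -2\right) G X = \left(1 + 2\right) G X = 3 G X$)
$Q = 14946$ ($Q = 6 \left(3 \left(-1 - -4\right) \left(- \frac{14}{3}\right) + 95\right) 47 = 6 \left(3 \left(-1 + 4\right) \left(- \frac{14}{3}\right) + 95\right) 47 = 6 \left(3 \cdot 3 \left(- \frac{14}{3}\right) + 95\right) 47 = 6 \left(-42 + 95\right) 47 = 6 \cdot 53 \cdot 47 = 6 \cdot 2491 = 14946$)
$\frac{1}{Q} = \frac{1}{14946}$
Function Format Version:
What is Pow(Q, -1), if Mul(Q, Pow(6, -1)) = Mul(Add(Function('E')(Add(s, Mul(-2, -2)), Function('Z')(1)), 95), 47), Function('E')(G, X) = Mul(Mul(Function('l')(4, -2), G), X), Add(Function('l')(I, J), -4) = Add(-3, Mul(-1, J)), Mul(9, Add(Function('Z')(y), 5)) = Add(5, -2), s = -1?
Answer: Rational(1, 14946) ≈ 6.6907e-5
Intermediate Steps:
Function('Z')(y) = Rational(-14, 3) (Function('Z')(y) = Add(-5, Mul(Rational(1, 9), Add(5, -2))) = Add(-5, Mul(Rational(1, 9), 3)) = Add(-5, Rational(1, 3)) = Rational(-14, 3))
Function('l')(I, J) = Add(1, Mul(-1, J)) (Function('l')(I, J) = Add(4, Add(-3, Mul(-1, J))) = Add(1, Mul(-1, J)))
Function('E')(G, X) = Mul(3, G, X) (Function('E')(G, X) = Mul(Mul(Add(1, Mul(-1, -2)), G), X) = Mul(Mul(Add(1, 2), G), X) = Mul(Mul(3, G), X) = Mul(3, G, X))
Q = 14946 (Q = Mul(6, Mul(Add(Mul(3, Add(-1, Mul(-2, -2)), Rational(-14, 3)), 95), 47)) = Mul(6, Mul(Add(Mul(3, Add(-1, 4), Rational(-14, 3)), 95), 47)) = Mul(6, Mul(Add(Mul(3, 3, Rational(-14, 3)), 95), 47)) = Mul(6, Mul(Add(-42, 95), 47)) = Mul(6, Mul(53, 47)) = Mul(6, 2491) = 14946)
Pow(Q, -1) = Pow(14946, -1) = Rational(1, 14946)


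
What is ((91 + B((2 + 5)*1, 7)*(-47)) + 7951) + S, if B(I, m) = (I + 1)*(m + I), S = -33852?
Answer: -31074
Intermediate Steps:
B(I, m) = (1 + I)*(I + m)
((91 + B((2 + 5)*1, 7)*(-47)) + 7951) + S = ((91 + ((2 + 5)*1 + 7 + ((2 + 5)*1)² + ((2 + 5)*1)*7)*(-47)) + 7951) - 33852 = ((91 + (7*1 + 7 + (7*1)² + (7*1)*7)*(-47)) + 7951) - 33852 = ((91 + (7 + 7 + 7² + 7*7)*(-47)) + 7951) - 33852 = ((91 + (7 + 7 + 49 + 49)*(-47)) + 7951) - 33852 = ((91 + 112*(-47)) + 7951) - 33852 = ((91 - 5264) + 7951) - 33852 = (-5173 + 7951) - 33852 = 2778 - 33852 = -31074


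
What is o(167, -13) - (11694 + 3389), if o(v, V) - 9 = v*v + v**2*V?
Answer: -349742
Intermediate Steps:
o(v, V) = 9 + v**2 + V*v**2 (o(v, V) = 9 + (v*v + v**2*V) = 9 + (v**2 + V*v**2) = 9 + v**2 + V*v**2)
o(167, -13) - (11694 + 3389) = (9 + 167**2 - 13*167**2) - (11694 + 3389) = (9 + 27889 - 13*27889) - 1*15083 = (9 + 27889 - 362557) - 15083 = -334659 - 15083 = -349742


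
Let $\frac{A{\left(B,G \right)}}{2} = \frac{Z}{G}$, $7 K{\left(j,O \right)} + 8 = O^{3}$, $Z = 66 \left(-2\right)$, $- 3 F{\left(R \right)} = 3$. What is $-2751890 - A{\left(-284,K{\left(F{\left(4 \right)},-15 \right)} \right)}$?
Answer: $- \frac{9309645718}{3383} \approx -2.7519 \cdot 10^{6}$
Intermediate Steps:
$F{\left(R \right)} = -1$ ($F{\left(R \right)} = \left(- \frac{1}{3}\right) 3 = -1$)
$Z = -132$
$K{\left(j,O \right)} = - \frac{8}{7} + \frac{O^{3}}{7}$
$A{\left(B,G \right)} = - \frac{264}{G}$ ($A{\left(B,G \right)} = 2 \left(- \frac{132}{G}\right) = - \frac{264}{G}$)
$-2751890 - A{\left(-284,K{\left(F{\left(4 \right)},-15 \right)} \right)} = -2751890 - - \frac{264}{- \frac{8}{7} + \frac{\left(-15\right)^{3}}{7}} = -2751890 - - \frac{264}{- \frac{8}{7} + \frac{1}{7} \left(-3375\right)} = -2751890 - - \frac{264}{- \frac{8}{7} - \frac{3375}{7}} = -2751890 - - \frac{264}{- \frac{3383}{7}} = -2751890 - \left(-264\right) \left(- \frac{7}{3383}\right) = -2751890 - \frac{1848}{3383} = - \frac{9309645718}{3383}$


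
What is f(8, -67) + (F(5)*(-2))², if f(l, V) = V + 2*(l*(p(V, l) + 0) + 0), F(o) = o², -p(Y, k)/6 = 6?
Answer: 1857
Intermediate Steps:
p(Y, k) = -36 (p(Y, k) = -6*6 = -36)
f(l, V) = V - 72*l (f(l, V) = V + 2*(l*(-36 + 0) + 0) = V + 2*(l*(-36) + 0) = V + 2*(-36*l + 0) = V + 2*(-36*l) = V - 72*l)
f(8, -67) + (F(5)*(-2))² = (-67 - 72*8) + (5²*(-2))² = (-67 - 576) + (25*(-2))² = -643 + (-50)² = -643 + 2500 = 1857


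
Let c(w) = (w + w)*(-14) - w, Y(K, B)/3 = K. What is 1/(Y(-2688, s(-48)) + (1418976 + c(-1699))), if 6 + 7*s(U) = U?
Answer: 1/1460183 ≈ 6.8485e-7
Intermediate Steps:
s(U) = -6/7 + U/7
Y(K, B) = 3*K
c(w) = -29*w (c(w) = (2*w)*(-14) - w = -28*w - w = -29*w)
1/(Y(-2688, s(-48)) + (1418976 + c(-1699))) = 1/(3*(-2688) + (1418976 - 29*(-1699))) = 1/(-8064 + (1418976 + 49271)) = 1/(-8064 + 1468247) = 1/1460183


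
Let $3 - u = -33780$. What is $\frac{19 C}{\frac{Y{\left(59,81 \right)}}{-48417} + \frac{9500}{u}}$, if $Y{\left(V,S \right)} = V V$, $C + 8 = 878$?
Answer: $\frac{9012550025610}{114120959} \approx 78974.0$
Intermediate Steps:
$C = 870$ ($C = -8 + 878 = 870$)
$u = 33783$ ($u = 3 - -33780 = 3 + 33780 = 33783$)
$Y{\left(V,S \right)} = V^{2}$
$\frac{19 C}{\frac{Y{\left(59,81 \right)}}{-48417} + \frac{9500}{u}} = \frac{19 \cdot 870}{\frac{59^{2}}{-48417} + \frac{9500}{33783}} = \frac{16530}{3481 \left(- \frac{1}{48417}\right) + 9500 \cdot \frac{1}{33783}} = \frac{16530}{- \frac{3481}{48417} + \frac{9500}{33783}} = \frac{16530}{\frac{114120959}{545223837}} = 16530 \cdot \frac{545223837}{114120959} = \frac{9012550025610}{114120959}$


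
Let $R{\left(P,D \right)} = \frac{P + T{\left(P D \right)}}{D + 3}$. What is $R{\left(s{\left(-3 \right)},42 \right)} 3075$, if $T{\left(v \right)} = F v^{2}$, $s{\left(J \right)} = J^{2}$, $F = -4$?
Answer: $-39054345$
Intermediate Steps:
$T{\left(v \right)} = - 4 v^{2}$
$R{\left(P,D \right)} = \frac{P - 4 D^{2} P^{2}}{3 + D}$ ($R{\left(P,D \right)} = \frac{P - 4 \left(P D\right)^{2}}{D + 3} = \frac{P - 4 \left(D P\right)^{2}}{3 + D} = \frac{P - 4 D^{2} P^{2}}{3 + D}$)
$R{\left(s{\left(-3 \right)},42 \right)} 3075 = \frac{\left(-3\right)^{2} \left(1 - 4 \left(-3\right)^{2} \cdot 42^{2}\right)}{3 + 42} \cdot 3075 = \frac{9 \left(1 - 36 \cdot 1764\right)}{45} \cdot 3075 = 9 \cdot \frac{1}{45} \left(1 - 63504\right) 3075 = 9 \cdot \frac{1}{45} \left(-63503\right) 3075 = \left(- \frac{63503}{5}\right) 3075 = -39054345$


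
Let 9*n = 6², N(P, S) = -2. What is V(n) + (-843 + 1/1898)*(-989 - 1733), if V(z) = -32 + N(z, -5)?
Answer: 2177585427/949 ≈ 2.2946e+6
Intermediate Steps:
n = 4 (n = (⅑)*6² = (⅑)*36 = 4)
V(z) = -34 (V(z) = -32 - 2 = -34)
V(n) + (-843 + 1/1898)*(-989 - 1733) = -34 + (-843 + 1/1898)*(-989 - 1733) = -34 + (-843 + 1/1898)*(-2722) = -34 - 1600013/1898*(-2722) = -34 + 2177617693/949 = 2177585427/949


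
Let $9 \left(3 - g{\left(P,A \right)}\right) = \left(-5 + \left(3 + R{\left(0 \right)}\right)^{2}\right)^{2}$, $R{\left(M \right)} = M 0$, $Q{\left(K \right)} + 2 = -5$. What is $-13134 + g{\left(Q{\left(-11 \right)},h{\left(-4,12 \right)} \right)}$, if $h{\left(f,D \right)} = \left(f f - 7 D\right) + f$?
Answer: $- \frac{118195}{9} \approx -13133.0$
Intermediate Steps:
$Q{\left(K \right)} = -7$ ($Q{\left(K \right)} = -2 - 5 = -7$)
$R{\left(M \right)} = 0$
$h{\left(f,D \right)} = f + f^{2} - 7 D$ ($h{\left(f,D \right)} = \left(f^{2} - 7 D\right) + f = f + f^{2} - 7 D$)
$g{\left(P,A \right)} = \frac{11}{9}$ ($g{\left(P,A \right)} = 3 - \frac{\left(-5 + \left(3 + 0\right)^{2}\right)^{2}}{9} = 3 - \frac{\left(-5 + 3^{2}\right)^{2}}{9} = 3 - \frac{\left(-5 + 9\right)^{2}}{9} = 3 - \frac{4^{2}}{9} = 3 - \frac{16}{9} = \frac{11}{9}$)
$-13134 + g{\left(Q{\left(-11 \right)},h{\left(-4,12 \right)} \right)} = -13134 + \frac{11}{9} = - \frac{118195}{9}$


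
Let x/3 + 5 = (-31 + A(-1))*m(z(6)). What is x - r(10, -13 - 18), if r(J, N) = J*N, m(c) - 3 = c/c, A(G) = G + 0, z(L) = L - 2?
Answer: -89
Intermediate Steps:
z(L) = -2 + L
A(G) = G
m(c) = 4 (m(c) = 3 + c/c = 3 + 1 = 4)
x = -399 (x = -15 + 3*((-31 - 1)*4) = -15 + 3*(-32*4) = -15 + 3*(-128) = -15 - 384 = -399)
x - r(10, -13 - 18) = -399 - 10*(-13 - 18) = -399 - 10*(-31) = -399 - 1*(-310) = -399 + 310 = -89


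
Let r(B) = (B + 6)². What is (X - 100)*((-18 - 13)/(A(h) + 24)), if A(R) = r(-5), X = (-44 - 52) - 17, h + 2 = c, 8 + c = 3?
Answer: 6603/25 ≈ 264.12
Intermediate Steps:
c = -5 (c = -8 + 3 = -5)
h = -7 (h = -2 - 5 = -7)
X = -113 (X = -96 - 17 = -113)
r(B) = (6 + B)²
A(R) = 1 (A(R) = (6 - 5)² = 1² = 1)
(X - 100)*((-18 - 13)/(A(h) + 24)) = (-113 - 100)*((-18 - 13)/(1 + 24)) = -(-6603)/25 = -213*(-31/25) = 6603/25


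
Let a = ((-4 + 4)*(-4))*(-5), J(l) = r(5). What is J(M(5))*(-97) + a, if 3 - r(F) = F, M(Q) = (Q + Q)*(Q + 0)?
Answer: 194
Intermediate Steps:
M(Q) = 2*Q² (M(Q) = (2*Q)*Q = 2*Q²)
r(F) = 3 - F
J(l) = -2 (J(l) = 3 - 1*5 = 3 - 5 = -2)
a = 0 (a = (0*(-4))*(-5) = 0*(-5) = 0)
J(M(5))*(-97) + a = -2*(-97) + 0 = 194 + 0 = 194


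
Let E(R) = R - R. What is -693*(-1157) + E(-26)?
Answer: 801801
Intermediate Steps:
E(R) = 0
-693*(-1157) + E(-26) = -693*(-1157) + 0 = 801801 + 0 = 801801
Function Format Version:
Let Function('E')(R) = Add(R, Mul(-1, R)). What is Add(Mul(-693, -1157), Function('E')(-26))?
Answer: 801801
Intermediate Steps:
Function('E')(R) = 0
Add(Mul(-693, -1157), Function('E')(-26)) = Add(Mul(-693, -1157), 0) = Add(801801, 0) = 801801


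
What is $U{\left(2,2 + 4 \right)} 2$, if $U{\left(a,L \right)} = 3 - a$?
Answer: $2$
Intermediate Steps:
$U{\left(2,2 + 4 \right)} 2 = \left(3 - 2\right) 2 = 1 \cdot 2 = 2$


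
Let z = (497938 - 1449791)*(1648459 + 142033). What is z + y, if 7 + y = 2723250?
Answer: -1704282458433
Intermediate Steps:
y = 2723243 (y = -7 + 2723250 = 2723243)
z = -1704285181676 (z = -951853*1790492 = -1704285181676)
z + y = -1704285181676 + 2723243 = -1704282458433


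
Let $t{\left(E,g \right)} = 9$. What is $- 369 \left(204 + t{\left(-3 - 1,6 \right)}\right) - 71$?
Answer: $-78668$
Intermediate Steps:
$- 369 \left(204 + t{\left(-3 - 1,6 \right)}\right) - 71 = - 369 \left(204 + 9\right) - 71 = \left(-369\right) 213 - 71 = -78597 - 71 = -78668$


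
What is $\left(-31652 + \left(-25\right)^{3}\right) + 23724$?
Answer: $-23553$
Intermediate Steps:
$\left(-31652 + \left(-25\right)^{3}\right) + 23724 = \left(-31652 - 15625\right) + 23724 = -47277 + 23724 = -23553$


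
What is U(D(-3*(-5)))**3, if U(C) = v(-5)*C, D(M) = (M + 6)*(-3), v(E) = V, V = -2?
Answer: 2000376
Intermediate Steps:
v(E) = -2
D(M) = -18 - 3*M (D(M) = (6 + M)*(-3) = -18 - 3*M)
U(C) = -2*C
U(D(-3*(-5)))**3 = (-2*(-18 - (-9)*(-5)))**3 = (-2*(-18 - 3*15))**3 = (-2*(-18 - 45))**3 = (-2*(-63))**3 = 126**3 = 2000376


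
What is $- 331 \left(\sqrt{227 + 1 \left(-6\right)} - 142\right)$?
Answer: $47002 - 331 \sqrt{221} \approx 42081.0$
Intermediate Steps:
$- 331 \left(\sqrt{227 + 1 \left(-6\right)} - 142\right) = - 331 \left(\sqrt{227 - 6} - 142\right) = - 331 \left(\sqrt{221} - 142\right) = - 331 \left(-142 + \sqrt{221}\right) = 47002 - 331 \sqrt{221}$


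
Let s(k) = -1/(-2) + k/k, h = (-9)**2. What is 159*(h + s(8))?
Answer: 26235/2 ≈ 13118.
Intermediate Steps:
h = 81
s(k) = 3/2 (s(k) = -1*(-1/2) + 1 = 1/2 + 1 = 3/2)
159*(h + s(8)) = 159*(81 + 3/2) = 159*(165/2) = 26235/2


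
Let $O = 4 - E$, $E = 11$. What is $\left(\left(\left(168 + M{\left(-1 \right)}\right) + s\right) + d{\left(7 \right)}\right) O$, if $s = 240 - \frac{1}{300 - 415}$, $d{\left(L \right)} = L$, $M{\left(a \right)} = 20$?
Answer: $- \frac{350182}{115} \approx -3045.1$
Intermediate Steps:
$O = -7$ ($O = 4 - 11 = -7$)
$s = \frac{27601}{115}$ ($s = 240 - \frac{1}{-115} = 240 - - \frac{1}{115} = 240 + \frac{1}{115} = \frac{27601}{115} \approx 240.01$)
$\left(\left(\left(168 + M{\left(-1 \right)}\right) + s\right) + d{\left(7 \right)}\right) O = \left(\left(\left(168 + 20\right) + \frac{27601}{115}\right) + 7\right) \left(-7\right) = \left(\left(188 + \frac{27601}{115}\right) + 7\right) \left(-7\right) = \left(\frac{49221}{115} + 7\right) \left(-7\right) = \frac{50026}{115} \left(-7\right) = - \frac{350182}{115}$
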